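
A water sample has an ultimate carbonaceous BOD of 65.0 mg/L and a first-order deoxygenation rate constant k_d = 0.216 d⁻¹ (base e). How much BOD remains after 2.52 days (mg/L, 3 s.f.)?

L ≈ 37.7 mg/L

L_t = L₀ e^(−k_d t) = 65.0 × e^(−0.216×2.52) = 65.0 × 0.5802 = 37.72 mg/L.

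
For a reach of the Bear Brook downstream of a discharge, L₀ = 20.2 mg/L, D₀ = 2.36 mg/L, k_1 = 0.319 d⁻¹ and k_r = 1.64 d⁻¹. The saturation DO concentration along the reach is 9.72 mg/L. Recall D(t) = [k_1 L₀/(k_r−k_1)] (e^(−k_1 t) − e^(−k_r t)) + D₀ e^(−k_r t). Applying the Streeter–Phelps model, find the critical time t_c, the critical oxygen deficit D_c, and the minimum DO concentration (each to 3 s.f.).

t_c ≈ 0.739 d; D_c ≈ 3.10 mg/L; min DO ≈ 6.62 mg/L

With k_r/k_1 = 5.141 and 1 − D₀(k_r−k_1)/(k_1 L₀) = 0.5162,
t_c = ln(5.141 × 0.5162) / (1.64 − 0.319) = ln(2.654) / 1.321 = 0.9760/1.321 = 0.7388 d.
L(t_c) = L₀ e^(−k_1 t_c) = 20.2 × 0.7900 = 15.96 mg/L, and at the critical point k_r D_c = k_1 L, so D_c = (0.319/1.64) × 15.96 = 3.104 mg/L.
Minimum DO = C_s − D_c = 9.72 − 3.104 = 6.616 mg/L.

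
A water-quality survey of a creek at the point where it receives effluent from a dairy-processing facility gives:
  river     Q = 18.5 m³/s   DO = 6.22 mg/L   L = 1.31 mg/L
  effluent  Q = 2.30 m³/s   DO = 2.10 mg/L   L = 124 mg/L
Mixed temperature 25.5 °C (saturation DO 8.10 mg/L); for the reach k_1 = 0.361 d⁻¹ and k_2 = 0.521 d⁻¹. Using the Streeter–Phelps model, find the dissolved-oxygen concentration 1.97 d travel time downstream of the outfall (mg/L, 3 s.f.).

DO ≈ 2.81 mg/L

Mixed DO = (18.5×6.22 + 2.30×2.10)/(18.5+2.30) = 119.9/20.80 = 5.764 mg/L.
Mixed L₀ = (18.5×1.31 + 2.30×124)/(20.80) = 309.4/20.80 = 14.88 mg/L.
Initial deficit D₀ = C_s − DO₀ = 8.10 − 5.764 = 2.336 mg/L.
D(1.97) = [0.361×14.88/(0.521−0.361)](e^(−0.361×1.97) − e^(−0.521×1.97)) + 2.336 e^(−0.521×1.97)
= 33.57 × (0.4911 − 0.3583) + 2.336 × 0.3583 = 5.293 mg/L.
DO = 8.10 − 5.293 = 2.807 mg/L.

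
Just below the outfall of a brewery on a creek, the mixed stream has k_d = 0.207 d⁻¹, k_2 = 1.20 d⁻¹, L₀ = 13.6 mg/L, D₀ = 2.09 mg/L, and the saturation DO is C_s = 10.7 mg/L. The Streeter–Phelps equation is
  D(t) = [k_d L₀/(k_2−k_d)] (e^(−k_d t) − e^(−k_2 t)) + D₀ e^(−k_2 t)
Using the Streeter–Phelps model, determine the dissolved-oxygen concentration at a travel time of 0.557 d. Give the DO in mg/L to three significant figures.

DO ≈ 8.56 mg/L

k_d L₀/(k_2−k_d) = 0.207×13.6/(1.20−0.207) = 2.815/0.9930 = 2.835 mg/L.
e^(−k_d t) = e^(−0.207×0.5570) = 0.8911; e^(−k_2 t) = e^(−1.20×0.5570) = 0.5125.
D = 2.835 × (0.8911 − 0.5125) + 2.09 × 0.5125 = 1.073 + 1.071 = 2.144 mg/L.
DO = C_s − D = 10.7 − 2.144 = 8.556 mg/L.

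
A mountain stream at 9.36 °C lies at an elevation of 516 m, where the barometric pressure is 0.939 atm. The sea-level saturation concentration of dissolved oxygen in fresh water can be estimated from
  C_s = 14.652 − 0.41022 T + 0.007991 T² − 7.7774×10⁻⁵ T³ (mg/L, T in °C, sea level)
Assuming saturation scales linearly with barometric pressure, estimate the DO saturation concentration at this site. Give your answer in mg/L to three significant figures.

At sea level: C_s = 14.652 − 0.41022×9.36 + 0.007991×9.36² − 7.7774×10⁻⁵×9.36³ = 11.45 mg/L.
Pressure correction: C_s' = 11.45 × 0.939 = 10.75 mg/L.

C_s ≈ 10.8 mg/L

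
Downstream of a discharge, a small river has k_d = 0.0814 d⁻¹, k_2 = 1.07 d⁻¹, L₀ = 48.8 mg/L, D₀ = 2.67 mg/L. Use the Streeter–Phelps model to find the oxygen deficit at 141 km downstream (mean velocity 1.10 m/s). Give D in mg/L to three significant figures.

D ≈ 3.29 mg/L

Travel time t = x/v = 141 km / (1.10 m/s) = 141000 m / 1.10 m/s = 128200 s = 1.484 d.
k_d L₀/(k_2−k_d) = 0.0814×48.8/(1.07−0.0814) = 3.972/0.9886 = 4.018 mg/L.
e^(−k_d t) = e^(−0.0814×1.484) = 0.8862; e^(−k_2 t) = e^(−1.07×1.484) = 0.2044.
D = 4.018 × (0.8862 − 0.2044) + 2.67 × 0.2044 = 2.740 + 0.5459 = 3.285 mg/L.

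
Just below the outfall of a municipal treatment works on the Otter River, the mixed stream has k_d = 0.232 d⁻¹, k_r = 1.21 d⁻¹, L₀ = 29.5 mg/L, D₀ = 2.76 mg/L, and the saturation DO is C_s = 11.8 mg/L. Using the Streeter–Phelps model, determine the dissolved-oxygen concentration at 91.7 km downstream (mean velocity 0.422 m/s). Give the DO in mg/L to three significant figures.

DO ≈ 8.10 mg/L

Travel time t = x/v = 91.7 km / (0.422 m/s) = 91700 m / 0.422 m/s = 217300 s = 2.515 d.
k_d L₀/(k_r−k_d) = 0.232×29.5/(1.21−0.232) = 6.844/0.9780 = 6.998 mg/L.
e^(−k_d t) = e^(−0.232×2.515) = 0.5579; e^(−k_r t) = e^(−1.21×2.515) = 0.04768.
D = 6.998 × (0.5579 − 0.04768) + 2.76 × 0.04768 = 3.571 + 0.1316 = 3.702 mg/L.
DO = C_s − D = 11.8 − 3.702 = 8.098 mg/L.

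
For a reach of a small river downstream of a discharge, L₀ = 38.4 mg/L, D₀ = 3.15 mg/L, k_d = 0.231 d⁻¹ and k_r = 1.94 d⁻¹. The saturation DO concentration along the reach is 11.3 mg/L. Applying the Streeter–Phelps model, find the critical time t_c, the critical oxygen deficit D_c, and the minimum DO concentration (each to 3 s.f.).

t_c ≈ 0.699 d; D_c ≈ 3.89 mg/L; min DO ≈ 7.41 mg/L

With k_r/k_d = 8.398 and 1 − D₀(k_r−k_d)/(k_d L₀) = 0.3931,
t_c = ln(8.398 × 0.3931) / (1.94 − 0.231) = ln(3.301) / 1.709 = 1.194/1.709 = 0.6989 d.
D_c = (k_d/k_r) L₀ e^(−k_d t_c) = (0.231/1.94) × 38.4 × e^(−0.231×0.6989) = 0.1191 × 38.4 × 0.8509 = 3.891 mg/L.
Minimum DO = C_s − D_c = 11.3 − 3.891 = 7.409 mg/L.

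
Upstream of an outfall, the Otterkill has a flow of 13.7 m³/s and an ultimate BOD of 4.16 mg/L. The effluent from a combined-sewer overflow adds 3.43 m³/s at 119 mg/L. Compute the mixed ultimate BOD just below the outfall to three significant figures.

Flow-weighted mixing: C = (Q_r C_r + Q_w C_w)/(Q_r + Q_w)
= (13.7×4.16 + 3.43×119)/(13.7 + 3.43) = 465.2/17.13 = 27.15 mg/L.

27.2 mg/L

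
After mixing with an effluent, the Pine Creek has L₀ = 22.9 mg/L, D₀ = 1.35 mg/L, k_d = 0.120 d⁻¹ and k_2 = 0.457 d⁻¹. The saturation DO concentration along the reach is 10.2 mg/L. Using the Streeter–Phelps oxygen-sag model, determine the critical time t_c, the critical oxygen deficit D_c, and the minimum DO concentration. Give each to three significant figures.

t_c ≈ 3.43 d; D_c ≈ 3.98 mg/L; min DO ≈ 6.22 mg/L

At the critical point dD/dt = 0, so k_d L₀ e^(−k_d t) = k_2 D. Substituting D(t) from the Streeter–Phelps equation and solving for t gives
t_c = ln[(k_2/k_d)(1 − D₀(k_2−k_d)/(k_d L₀))] / (k_2−k_d).
Here k_2−k_d = 0.3370 d⁻¹ and 1 − D₀(k_2−k_d)/(k_d L₀) = 1 − 1.35×0.3370/(0.120×22.9) = 0.8344, so
t_c = ln(3.808 × 0.8344) / 0.3370 = 1.156 / 0.3370 = 3.431 d.
D_c = (k_d/k_2) L₀ e^(−k_d t_c) = (0.120/0.457) × 22.9 × e^(−0.120×3.431) = 0.2626 × 22.9 × 0.6625 = 3.984 mg/L.
Minimum DO = C_s − D_c = 10.2 − 3.984 = 6.216 mg/L.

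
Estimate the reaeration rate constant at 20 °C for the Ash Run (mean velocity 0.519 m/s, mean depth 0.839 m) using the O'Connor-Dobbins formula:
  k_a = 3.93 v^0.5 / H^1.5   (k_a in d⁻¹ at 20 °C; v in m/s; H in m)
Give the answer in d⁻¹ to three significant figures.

k_a ≈ 3.68 d⁻¹

k_a = 3.93 × 0.519^0.5 / 0.839^1.5 = 3.93 × 0.7204 / 0.7685 = 3.684 d⁻¹.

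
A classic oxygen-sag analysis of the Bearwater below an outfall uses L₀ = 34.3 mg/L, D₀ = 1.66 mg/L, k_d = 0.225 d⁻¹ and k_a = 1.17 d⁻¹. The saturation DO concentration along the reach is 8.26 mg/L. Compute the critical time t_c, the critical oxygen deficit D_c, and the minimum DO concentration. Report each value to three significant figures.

t_c ≈ 1.50 d; D_c ≈ 4.70 mg/L; min DO ≈ 3.56 mg/L

t_c = [1/(k_a−k_d)] ln[(k_a/k_d)(1 − D₀(k_a−k_d)/(k_d L₀))]
= [1/(1.17−0.225)] ln[(1.17/0.225)(1 − 1.66×0.9450/(0.225×34.3))]
= (1/0.9450) ln[5.200 × 0.7967] = 1.058 × ln(4.143) = 1.058 × 1.421 = 1.504 d.
D_c = (k_d/k_a) L₀ e^(−k_d t_c) = (0.225/1.17) × 34.3 × e^(−0.225×1.504) = 0.1923 × 34.3 × 0.7129 = 4.702 mg/L.
Minimum DO = C_s − D_c = 8.26 − 4.702 = 3.558 mg/L.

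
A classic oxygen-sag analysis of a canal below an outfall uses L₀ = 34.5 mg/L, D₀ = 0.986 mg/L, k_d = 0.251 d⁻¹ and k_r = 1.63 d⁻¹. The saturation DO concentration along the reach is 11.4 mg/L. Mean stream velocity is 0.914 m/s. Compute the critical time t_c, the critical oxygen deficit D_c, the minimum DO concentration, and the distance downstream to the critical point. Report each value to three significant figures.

At the critical point dD/dt = 0, so k_d L₀ e^(−k_d t) = k_r D. Substituting D(t) from the Streeter–Phelps equation and solving for t gives
t_c = ln[(k_r/k_d)(1 − D₀(k_r−k_d)/(k_d L₀))] / (k_r−k_d).
Here k_r−k_d = 1.379 d⁻¹ and 1 − D₀(k_r−k_d)/(k_d L₀) = 1 − 0.986×1.379/(0.251×34.5) = 0.8430, so
t_c = ln(6.494 × 0.8430) / 1.379 = 1.700 / 1.379 = 1.233 d.
D_c = (k_d/k_r) L₀ e^(−k_d t_c) = (0.251/1.63) × 34.5 × e^(−0.251×1.233) = 0.1540 × 34.5 × 0.7339 = 3.899 mg/L.
Minimum DO = C_s − D_c = 11.4 − 3.899 = 7.501 mg/L.
x_c = v t_c = 0.914 m/s × 1.233 d × 86400 s/d = 97360 m ≈ 97.4 km.

t_c ≈ 1.23 d; D_c ≈ 3.90 mg/L; min DO ≈ 7.50 mg/L; x_c ≈ 97.4 km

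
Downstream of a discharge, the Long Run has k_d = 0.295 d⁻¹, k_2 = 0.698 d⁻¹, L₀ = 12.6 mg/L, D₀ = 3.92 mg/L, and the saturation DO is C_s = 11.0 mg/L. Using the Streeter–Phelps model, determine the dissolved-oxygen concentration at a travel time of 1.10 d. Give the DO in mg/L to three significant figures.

DO ≈ 6.79 mg/L

k_d L₀/(k_2−k_d) = 0.295×12.6/(0.698−0.295) = 3.717/0.4030 = 9.223 mg/L.
e^(−k_d t) = e^(−0.295×1.100) = 0.7229; e^(−k_2 t) = e^(−0.698×1.100) = 0.4640.
D = 9.223 × (0.7229 − 0.4640) + 3.92 × 0.4640 = 2.388 + 1.819 = 4.207 mg/L.
DO = C_s − D = 11.0 − 4.207 = 6.793 mg/L.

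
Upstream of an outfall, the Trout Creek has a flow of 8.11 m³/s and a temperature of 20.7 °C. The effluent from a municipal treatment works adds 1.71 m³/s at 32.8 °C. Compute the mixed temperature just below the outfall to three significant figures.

22.8 °C

Flow-weighted mixing: C = (Q_r C_r + Q_w C_w)/(Q_r + Q_w)
= (8.11×20.7 + 1.71×32.8)/(8.11 + 1.71) = 224.0/9.820 = 22.81 °C.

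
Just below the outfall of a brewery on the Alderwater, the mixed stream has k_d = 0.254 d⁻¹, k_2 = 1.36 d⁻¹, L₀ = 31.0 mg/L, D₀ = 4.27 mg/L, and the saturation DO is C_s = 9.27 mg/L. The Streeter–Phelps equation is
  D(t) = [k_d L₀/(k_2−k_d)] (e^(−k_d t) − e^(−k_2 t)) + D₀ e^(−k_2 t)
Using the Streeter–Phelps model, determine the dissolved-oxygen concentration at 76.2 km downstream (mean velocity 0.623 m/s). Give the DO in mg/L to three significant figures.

DO ≈ 4.72 mg/L

Travel time t = x/v = 76.2 km / (0.623 m/s) = 76200 m / 0.623 m/s = 122300 s = 1.416 d.
k_d L₀/(k_2−k_d) = 0.254×31.0/(1.36−0.254) = 7.874/1.106 = 7.119 mg/L.
e^(−k_d t) = e^(−0.254×1.416) = 0.6980; e^(−k_2 t) = e^(−1.36×1.416) = 0.1458.
D = 7.119 × (0.6980 − 0.1458) + 4.27 × 0.1458 = 3.931 + 0.6227 = 4.554 mg/L.
DO = C_s − D = 9.27 − 4.554 = 4.716 mg/L.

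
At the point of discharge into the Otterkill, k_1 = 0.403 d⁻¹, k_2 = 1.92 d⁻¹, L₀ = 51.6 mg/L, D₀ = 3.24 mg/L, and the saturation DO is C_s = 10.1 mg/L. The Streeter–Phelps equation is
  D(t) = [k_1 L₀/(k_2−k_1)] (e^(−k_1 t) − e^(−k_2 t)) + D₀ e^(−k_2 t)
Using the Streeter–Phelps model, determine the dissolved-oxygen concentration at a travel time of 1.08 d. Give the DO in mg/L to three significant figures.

DO ≈ 2.55 mg/L

k_1 L₀/(k_2−k_1) = 0.403×51.6/(1.92−0.403) = 20.79/1.517 = 13.71 mg/L.
e^(−k_1 t) = e^(−0.403×1.080) = 0.6471; e^(−k_2 t) = e^(−1.92×1.080) = 0.1257.
D = 13.71 × (0.6471 − 0.1257) + 3.24 × 0.1257 = 7.147 + 0.4074 = 7.554 mg/L.
DO = C_s − D = 10.1 − 7.554 = 2.546 mg/L.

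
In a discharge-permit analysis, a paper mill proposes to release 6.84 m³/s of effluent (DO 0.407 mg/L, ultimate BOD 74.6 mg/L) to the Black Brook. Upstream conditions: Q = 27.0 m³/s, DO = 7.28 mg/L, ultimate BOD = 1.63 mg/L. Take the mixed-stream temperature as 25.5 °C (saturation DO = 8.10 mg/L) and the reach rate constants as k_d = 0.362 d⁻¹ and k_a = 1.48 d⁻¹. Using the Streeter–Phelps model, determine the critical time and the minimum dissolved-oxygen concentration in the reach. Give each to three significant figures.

Mixed DO = (27.0×7.28 + 6.84×0.407)/(27.0+6.84) = 199.3/33.84 = 5.891 mg/L.
Mixed L₀ = (27.0×1.63 + 6.84×74.6)/(33.84) = 554.3/33.84 = 16.38 mg/L.
Initial deficit D₀ = C_s − DO₀ = 8.10 − 5.891 = 2.209 mg/L.
t_c = (1/1.118) ln[(1.48/0.362)(1 − 2.209×1.118/(0.362×16.38))] = 0.8945 × ln(2.385) = 0.7776 d.
D_c = (0.362/1.48) × 16.38 × e^(−0.362×0.7776) = 0.2446 × 16.38 × 0.7547 = 3.023 mg/L.
Minimum DO = 8.10 − 3.023 = 5.077 mg/L.

t_c ≈ 0.778 d; minimum DO ≈ 5.08 mg/L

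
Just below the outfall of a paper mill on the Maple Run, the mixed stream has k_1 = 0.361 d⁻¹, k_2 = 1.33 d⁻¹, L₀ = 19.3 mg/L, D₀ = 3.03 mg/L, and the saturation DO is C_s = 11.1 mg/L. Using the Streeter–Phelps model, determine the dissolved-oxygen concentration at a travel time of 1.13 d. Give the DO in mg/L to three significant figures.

k_1 L₀/(k_2−k_1) = 0.361×19.3/(1.33−0.361) = 6.967/0.9690 = 7.190 mg/L.
e^(−k_1 t) = e^(−0.361×1.130) = 0.6650; e^(−k_2 t) = e^(−1.33×1.130) = 0.2225.
D = 7.190 × (0.6650 − 0.2225) + 3.03 × 0.2225 = 3.182 + 0.6741 = 3.856 mg/L.
DO = C_s − D = 11.1 − 3.856 = 7.244 mg/L.

DO ≈ 7.24 mg/L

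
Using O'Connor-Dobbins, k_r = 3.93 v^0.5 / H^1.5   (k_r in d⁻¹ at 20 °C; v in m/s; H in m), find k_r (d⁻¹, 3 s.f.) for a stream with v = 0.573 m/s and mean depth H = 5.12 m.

k_r = 3.93 × 0.573^0.5 / 5.12^1.5 = 3.93 × 0.7570 / 11.59 = 0.2568 d⁻¹.

k_r ≈ 0.257 d⁻¹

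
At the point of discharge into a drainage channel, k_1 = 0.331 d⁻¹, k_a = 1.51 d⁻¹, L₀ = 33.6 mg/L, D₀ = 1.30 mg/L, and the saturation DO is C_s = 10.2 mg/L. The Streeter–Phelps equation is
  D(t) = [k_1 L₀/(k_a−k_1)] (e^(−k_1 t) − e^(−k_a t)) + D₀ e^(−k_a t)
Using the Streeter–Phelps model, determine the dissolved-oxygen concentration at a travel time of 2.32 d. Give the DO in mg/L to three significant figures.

k_1 L₀/(k_a−k_1) = 0.331×33.6/(1.51−0.331) = 11.12/1.179 = 9.433 mg/L.
e^(−k_1 t) = e^(−0.331×2.320) = 0.4640; e^(−k_a t) = e^(−1.51×2.320) = 0.03010.
D = 9.433 × (0.4640 − 0.03010) + 1.30 × 0.03010 = 4.093 + 0.03913 = 4.132 mg/L.
DO = C_s − D = 10.2 − 4.132 = 6.068 mg/L.

DO ≈ 6.07 mg/L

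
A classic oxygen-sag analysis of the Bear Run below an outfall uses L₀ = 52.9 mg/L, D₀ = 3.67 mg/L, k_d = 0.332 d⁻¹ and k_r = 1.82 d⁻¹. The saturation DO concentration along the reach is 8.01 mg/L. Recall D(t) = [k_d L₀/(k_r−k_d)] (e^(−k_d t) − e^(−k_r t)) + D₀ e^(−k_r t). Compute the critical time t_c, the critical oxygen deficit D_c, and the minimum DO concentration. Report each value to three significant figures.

t_c ≈ 0.893 d; D_c ≈ 7.17 mg/L; min DO ≈ 0.836 mg/L

With k_r/k_d = 5.482 and 1 − D₀(k_r−k_d)/(k_d L₀) = 0.6891,
t_c = ln(5.482 × 0.6891) / (1.82 − 0.332) = ln(3.777) / 1.488 = 1.329/1.488 = 0.8932 d.
D_c = (k_d/k_r) L₀ e^(−k_d t_c) = (0.332/1.82) × 52.9 × e^(−0.332×0.8932) = 0.1824 × 52.9 × 0.7434 = 7.174 mg/L.
Minimum DO = C_s − D_c = 8.01 − 7.174 = 0.8363 mg/L.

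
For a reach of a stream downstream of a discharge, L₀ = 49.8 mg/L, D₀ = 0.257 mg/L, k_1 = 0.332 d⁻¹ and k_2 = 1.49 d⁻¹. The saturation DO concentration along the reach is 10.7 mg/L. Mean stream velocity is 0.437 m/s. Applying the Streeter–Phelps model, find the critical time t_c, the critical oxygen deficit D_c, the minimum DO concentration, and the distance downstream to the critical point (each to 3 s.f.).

With k_2/k_1 = 4.488 and 1 − D₀(k_2−k_1)/(k_1 L₀) = 0.9820,
t_c = ln(4.488 × 0.9820) / (1.49 − 0.332) = ln(4.407) / 1.158 = 1.483/1.158 = 1.281 d.
D_c = (k_1/k_2) L₀ e^(−k_1 t_c) = (0.332/1.49) × 49.8 × e^(−0.332×1.281) = 0.2228 × 49.8 × 0.6536 = 7.253 mg/L.
Minimum DO = C_s − D_c = 10.7 − 7.253 = 3.447 mg/L.
x_c = v t_c = 0.437 m/s × 1.281 d × 86400 s/d = 48360 m ≈ 48.4 km.

t_c ≈ 1.28 d; D_c ≈ 7.25 mg/L; min DO ≈ 3.45 mg/L; x_c ≈ 48.4 km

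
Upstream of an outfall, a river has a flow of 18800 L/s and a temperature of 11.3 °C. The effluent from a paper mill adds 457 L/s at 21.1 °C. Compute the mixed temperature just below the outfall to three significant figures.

11.5 °C

Flow-weighted mixing: C = (Q_r C_r + Q_w C_w)/(Q_r + Q_w)
= (18800×11.3 + 457×21.1)/(18800 + 457) = 222100/19260 = 11.53 °C.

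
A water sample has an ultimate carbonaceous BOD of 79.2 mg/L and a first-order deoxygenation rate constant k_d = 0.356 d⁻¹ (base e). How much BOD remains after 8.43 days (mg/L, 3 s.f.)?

L_t = L₀ e^(−k_d t) = 79.2 × e^(−0.356×8.43) = 79.2 × 0.04973 = 3.939 mg/L.

L ≈ 3.94 mg/L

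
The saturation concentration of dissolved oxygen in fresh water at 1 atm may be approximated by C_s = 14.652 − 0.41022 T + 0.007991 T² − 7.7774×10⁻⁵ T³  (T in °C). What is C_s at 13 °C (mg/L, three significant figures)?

C_s ≈ 10.5 mg/L

C_s = 14.652 − 0.41022×13 + 0.007991×13² − 7.7774×10⁻⁵×13³ = 10.50 mg/L.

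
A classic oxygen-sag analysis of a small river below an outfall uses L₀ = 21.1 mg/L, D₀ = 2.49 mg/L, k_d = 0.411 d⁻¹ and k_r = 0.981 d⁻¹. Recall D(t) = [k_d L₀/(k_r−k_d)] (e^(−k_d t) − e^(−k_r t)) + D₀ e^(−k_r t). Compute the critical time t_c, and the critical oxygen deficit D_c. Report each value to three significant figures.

With k_r/k_d = 2.387 and 1 − D₀(k_r−k_d)/(k_d L₀) = 0.8363,
t_c = ln(2.387 × 0.8363) / (0.981 − 0.411) = ln(1.996) / 0.5700 = 0.6913/0.5700 = 1.213 d.
L(t_c) = L₀ e^(−k_d t_c) = 21.1 × 0.6075 = 12.82 mg/L, and at the critical point k_r D_c = k_d L, so D_c = (0.411/0.981) × 12.82 = 5.370 mg/L.

t_c ≈ 1.21 d; D_c ≈ 5.37 mg/L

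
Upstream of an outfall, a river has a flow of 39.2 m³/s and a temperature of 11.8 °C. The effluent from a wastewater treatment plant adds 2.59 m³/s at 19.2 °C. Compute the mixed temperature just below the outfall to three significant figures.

Flow-weighted mixing: C = (Q_r C_r + Q_w C_w)/(Q_r + Q_w)
= (39.2×11.8 + 2.59×19.2)/(39.2 + 2.59) = 512.3/41.79 = 12.26 °C.

12.3 °C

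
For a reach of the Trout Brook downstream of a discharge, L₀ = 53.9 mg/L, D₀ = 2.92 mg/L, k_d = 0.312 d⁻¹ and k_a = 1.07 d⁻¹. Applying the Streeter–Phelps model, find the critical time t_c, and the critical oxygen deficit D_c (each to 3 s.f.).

With k_a/k_d = 3.429 and 1 − D₀(k_a−k_d)/(k_d L₀) = 0.8684,
t_c = ln(3.429 × 0.8684) / (1.07 − 0.312) = ln(2.978) / 0.7580 = 1.091/0.7580 = 1.440 d.
L(t_c) = L₀ e^(−k_d t_c) = 53.9 × 0.6381 = 34.40 mg/L, and at the critical point k_a D_c = k_d L, so D_c = (0.312/1.07) × 34.40 = 10.03 mg/L.

t_c ≈ 1.44 d; D_c ≈ 10.0 mg/L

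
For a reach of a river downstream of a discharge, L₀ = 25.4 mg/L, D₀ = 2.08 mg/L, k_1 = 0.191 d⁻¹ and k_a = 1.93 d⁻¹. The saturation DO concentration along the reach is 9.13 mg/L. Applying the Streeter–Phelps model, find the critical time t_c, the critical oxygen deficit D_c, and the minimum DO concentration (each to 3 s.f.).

With k_a/k_1 = 10.10 and 1 − D₀(k_a−k_1)/(k_1 L₀) = 0.2544,
t_c = ln(10.10 × 0.2544) / (1.93 − 0.191) = ln(2.571) / 1.739 = 0.9442/1.739 = 0.5430 d.
D_c = (k_1/k_a) L₀ e^(−k_1 t_c) = (0.191/1.93) × 25.4 × e^(−0.191×0.5430) = 0.09896 × 25.4 × 0.9015 = 2.266 mg/L.
Minimum DO = C_s − D_c = 9.13 − 2.266 = 6.864 mg/L.

t_c ≈ 0.543 d; D_c ≈ 2.27 mg/L; min DO ≈ 6.86 mg/L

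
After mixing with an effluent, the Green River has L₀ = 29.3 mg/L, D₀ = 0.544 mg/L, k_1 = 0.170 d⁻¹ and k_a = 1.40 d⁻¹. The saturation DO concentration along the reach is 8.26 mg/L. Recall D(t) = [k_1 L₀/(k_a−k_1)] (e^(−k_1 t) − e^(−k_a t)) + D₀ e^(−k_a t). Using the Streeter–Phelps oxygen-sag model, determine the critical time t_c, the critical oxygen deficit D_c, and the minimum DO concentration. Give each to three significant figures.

t_c ≈ 1.60 d; D_c ≈ 2.71 mg/L; min DO ≈ 5.55 mg/L

With k_a/k_1 = 8.235 and 1 − D₀(k_a−k_1)/(k_1 L₀) = 0.8657,
t_c = ln(8.235 × 0.8657) / (1.40 − 0.170) = ln(7.129) / 1.230 = 1.964/1.230 = 1.597 d.
L(t_c) = L₀ e^(−k_1 t_c) = 29.3 × 0.7623 = 22.33 mg/L, and at the critical point k_a D_c = k_1 L, so D_c = (0.170/1.40) × 22.33 = 2.712 mg/L.
Minimum DO = C_s − D_c = 8.26 − 2.712 = 5.548 mg/L.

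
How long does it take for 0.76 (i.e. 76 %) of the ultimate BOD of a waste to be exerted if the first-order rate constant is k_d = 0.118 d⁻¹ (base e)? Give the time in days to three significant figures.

y/L₀ = 1 − e^(−k_d t) = 0.76 ⇒ e^(−k_d t) = 0.240
t = −ln(0.240) / 0.118 = 1.427 / 0.118 = 12.09 d.

t ≈ 12.1 d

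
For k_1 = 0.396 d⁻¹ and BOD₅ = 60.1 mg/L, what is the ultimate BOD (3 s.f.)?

BOD₅ = L₀(1 − e^(−5k_1)) ⇒ L₀ = BOD₅ / (1 − e^(−5×0.396))
= 60.1 / (1 − 0.1381) = 60.1 / 0.8619 = 69.73 mg/L.

L₀ ≈ 69.7 mg/L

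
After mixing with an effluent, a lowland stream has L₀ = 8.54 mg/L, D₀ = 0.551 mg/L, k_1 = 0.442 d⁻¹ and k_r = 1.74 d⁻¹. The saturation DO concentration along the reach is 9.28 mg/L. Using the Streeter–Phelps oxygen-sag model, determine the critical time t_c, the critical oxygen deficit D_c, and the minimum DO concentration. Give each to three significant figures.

t_c ≈ 0.894 d; D_c ≈ 1.46 mg/L; min DO ≈ 7.82 mg/L

t_c = [1/(k_r−k_1)] ln[(k_r/k_1)(1 − D₀(k_r−k_1)/(k_1 L₀))]
= [1/(1.74−0.442)] ln[(1.74/0.442)(1 − 0.551×1.298/(0.442×8.54))]
= (1/1.298) ln[3.937 × 0.8105] = 0.7704 × ln(3.191) = 0.7704 × 1.160 = 0.8939 d.
L(t_c) = L₀ e^(−k_1 t_c) = 8.54 × 0.6736 = 5.753 mg/L, and at the critical point k_r D_c = k_1 L, so D_c = (0.442/1.74) × 5.753 = 1.461 mg/L.
Minimum DO = C_s − D_c = 9.28 − 1.461 = 7.819 mg/L.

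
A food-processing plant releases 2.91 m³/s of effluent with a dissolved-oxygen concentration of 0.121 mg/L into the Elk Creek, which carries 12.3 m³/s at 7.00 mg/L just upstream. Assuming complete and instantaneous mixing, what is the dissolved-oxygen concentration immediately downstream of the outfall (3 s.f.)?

5.68 mg/L

Flow-weighted mixing: C = (Q_r C_r + Q_w C_w)/(Q_r + Q_w)
= (12.3×7.00 + 2.91×0.121)/(12.3 + 2.91) = 86.45/15.21 = 5.684 mg/L.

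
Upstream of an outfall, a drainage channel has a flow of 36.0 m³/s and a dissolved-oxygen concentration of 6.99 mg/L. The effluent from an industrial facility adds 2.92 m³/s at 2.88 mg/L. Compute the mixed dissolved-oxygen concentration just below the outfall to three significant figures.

6.68 mg/L

Flow-weighted mixing: C = (Q_r C_r + Q_w C_w)/(Q_r + Q_w)
= (36.0×6.99 + 2.92×2.88)/(36.0 + 2.92) = 260.0/38.92 = 6.682 mg/L.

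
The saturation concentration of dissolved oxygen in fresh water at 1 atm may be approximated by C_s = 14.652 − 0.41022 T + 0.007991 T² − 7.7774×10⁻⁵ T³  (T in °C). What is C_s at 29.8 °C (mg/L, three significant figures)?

C_s ≈ 7.47 mg/L

C_s = 14.652 − 0.41022×29.8 + 0.007991×29.8² − 7.7774×10⁻⁵×29.8³ = 7.466 mg/L.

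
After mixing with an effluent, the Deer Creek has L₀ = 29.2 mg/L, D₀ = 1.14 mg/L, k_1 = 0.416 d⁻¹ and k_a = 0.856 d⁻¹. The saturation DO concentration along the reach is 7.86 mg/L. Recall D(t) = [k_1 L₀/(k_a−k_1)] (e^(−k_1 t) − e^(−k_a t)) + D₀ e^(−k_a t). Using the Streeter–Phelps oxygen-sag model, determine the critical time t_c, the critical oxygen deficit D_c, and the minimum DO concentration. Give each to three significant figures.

t_c ≈ 1.54 d; D_c ≈ 7.47 mg/L; min DO ≈ 0.395 mg/L

t_c = [1/(k_a−k_1)] ln[(k_a/k_1)(1 − D₀(k_a−k_1)/(k_1 L₀))]
= [1/(0.856−0.416)] ln[(0.856/0.416)(1 − 1.14×0.4400/(0.416×29.2))]
= (1/0.4400) ln[2.058 × 0.9587] = 2.273 × ln(1.973) = 2.273 × 0.6794 = 1.544 d.
D_c = (k_1/k_a) L₀ e^(−k_1 t_c) = (0.416/0.856) × 29.2 × e^(−0.416×1.544) = 0.4860 × 29.2 × 0.5261 = 7.465 mg/L.
Minimum DO = C_s − D_c = 7.86 − 7.465 = 0.3950 mg/L.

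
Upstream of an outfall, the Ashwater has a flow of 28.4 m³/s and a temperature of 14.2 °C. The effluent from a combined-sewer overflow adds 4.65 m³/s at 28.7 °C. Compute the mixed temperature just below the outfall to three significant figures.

16.2 °C

Flow-weighted mixing: C = (Q_r C_r + Q_w C_w)/(Q_r + Q_w)
= (28.4×14.2 + 4.65×28.7)/(28.4 + 4.65) = 536.7/33.05 = 16.24 °C.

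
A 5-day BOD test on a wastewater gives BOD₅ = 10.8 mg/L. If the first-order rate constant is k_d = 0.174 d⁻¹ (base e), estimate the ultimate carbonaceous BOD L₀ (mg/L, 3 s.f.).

L₀ ≈ 18.6 mg/L

BOD₅ = L₀(1 − e^(−5k_d)) ⇒ L₀ = BOD₅ / (1 − e^(−5×0.174))
= 10.8 / (1 − 0.4190) = 10.8 / 0.5810 = 18.59 mg/L.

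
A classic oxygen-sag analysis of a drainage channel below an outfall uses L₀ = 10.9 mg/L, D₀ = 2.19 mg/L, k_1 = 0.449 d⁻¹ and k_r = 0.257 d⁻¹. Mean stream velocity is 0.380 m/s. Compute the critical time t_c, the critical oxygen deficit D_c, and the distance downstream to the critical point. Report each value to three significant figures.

t_c = [1/(k_r−k_1)] ln[(k_r/k_1)(1 − D₀(k_r−k_1)/(k_1 L₀))]
= [1/(0.257−0.449)] ln[(0.257/0.449)(1 − 2.19×-0.1920/(0.449×10.9))]
= (1/-0.1920) ln[0.5724 × 1.086] = -5.208 × ln(0.6216) = -5.208 × -0.4755 = 2.477 d.
D_c = (k_1/k_r) L₀ e^(−k_1 t_c) = (0.449/0.257) × 10.9 × e^(−0.449×2.477) = 1.747 × 10.9 × 0.3289 = 6.263 mg/L.
x_c = v t_c = 0.380 m/s × 2.477 d × 86400 s/d = 81310 m ≈ 81.3 km.

t_c ≈ 2.48 d; D_c ≈ 6.26 mg/L; x_c ≈ 81.3 km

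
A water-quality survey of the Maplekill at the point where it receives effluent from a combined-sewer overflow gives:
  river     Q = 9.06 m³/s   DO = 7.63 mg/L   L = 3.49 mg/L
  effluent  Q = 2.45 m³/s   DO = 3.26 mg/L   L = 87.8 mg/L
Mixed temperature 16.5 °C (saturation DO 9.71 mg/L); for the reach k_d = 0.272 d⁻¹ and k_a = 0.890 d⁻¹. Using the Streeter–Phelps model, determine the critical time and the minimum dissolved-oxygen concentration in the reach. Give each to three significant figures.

t_c ≈ 1.30 d; minimum DO ≈ 5.11 mg/L

Mixed DO = (9.06×7.63 + 2.45×3.26)/(9.06+2.45) = 77.11/11.51 = 6.700 mg/L.
Mixed L₀ = (9.06×3.49 + 2.45×87.8)/(11.51) = 246.7/11.51 = 21.44 mg/L.
Initial deficit D₀ = C_s − DO₀ = 9.71 − 6.700 = 3.010 mg/L.
t_c = (1/0.6180) ln[(0.890/0.272)(1 − 3.010×0.6180/(0.272×21.44))] = 1.618 × ln(2.228) = 1.296 d.
D_c = (0.272/0.890) × 21.44 × e^(−0.272×1.296) = 0.3056 × 21.44 × 0.7029 = 4.605 mg/L.
Minimum DO = 9.71 − 4.605 = 5.105 mg/L.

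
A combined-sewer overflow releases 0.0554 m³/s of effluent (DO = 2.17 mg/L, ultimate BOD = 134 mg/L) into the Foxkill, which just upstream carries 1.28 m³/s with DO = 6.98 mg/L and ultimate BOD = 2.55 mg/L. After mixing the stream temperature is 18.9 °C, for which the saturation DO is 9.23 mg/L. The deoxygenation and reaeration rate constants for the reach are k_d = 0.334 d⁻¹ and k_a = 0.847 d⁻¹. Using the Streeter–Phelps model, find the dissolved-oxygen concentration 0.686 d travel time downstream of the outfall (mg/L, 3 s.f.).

Mixed DO = (1.28×6.98 + 0.0554×2.17)/(1.28+0.0554) = 9.055/1.335 = 6.780 mg/L.
Mixed L₀ = (1.28×2.55 + 0.0554×134)/(1.335) = 10.69/1.335 = 8.003 mg/L.
Initial deficit D₀ = C_s − DO₀ = 9.23 − 6.780 = 2.450 mg/L.
D(0.686) = [0.334×8.003/(0.847−0.334)](e^(−0.334×0.686) − e^(−0.847×0.686)) + 2.450 e^(−0.847×0.686)
= 5.211 × (0.7952 − 0.5593) + 2.450 × 0.5593 = 2.599 mg/L.
DO = 9.23 − 2.599 = 6.631 mg/L.

DO ≈ 6.63 mg/L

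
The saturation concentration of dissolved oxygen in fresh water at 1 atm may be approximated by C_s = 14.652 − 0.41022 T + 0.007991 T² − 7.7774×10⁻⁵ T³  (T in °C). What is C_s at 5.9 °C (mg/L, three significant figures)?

C_s = 14.652 − 0.41022×5.9 + 0.007991×5.9² − 7.7774×10⁻⁵×5.9³ = 12.49 mg/L.

C_s ≈ 12.5 mg/L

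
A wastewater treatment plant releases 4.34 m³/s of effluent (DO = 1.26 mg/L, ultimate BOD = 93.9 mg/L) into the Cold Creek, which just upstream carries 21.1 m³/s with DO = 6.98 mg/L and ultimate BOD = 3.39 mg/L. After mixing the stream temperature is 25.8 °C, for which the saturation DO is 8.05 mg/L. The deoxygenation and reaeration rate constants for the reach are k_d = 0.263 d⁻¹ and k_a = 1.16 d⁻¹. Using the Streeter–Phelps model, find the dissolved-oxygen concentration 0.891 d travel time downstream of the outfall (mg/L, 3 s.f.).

DO ≈ 4.92 mg/L

Mixed DO = (21.1×6.98 + 4.34×1.26)/(21.1+4.34) = 152.7/25.44 = 6.004 mg/L.
Mixed L₀ = (21.1×3.39 + 4.34×93.9)/(25.44) = 479.1/25.44 = 18.83 mg/L.
Initial deficit D₀ = C_s − DO₀ = 8.05 − 6.004 = 2.046 mg/L.
D(0.891) = [0.263×18.83/(1.16−0.263)](e^(−0.263×0.891) − e^(−1.16×0.891)) + 2.046 e^(−1.16×0.891)
= 5.521 × (0.7911 − 0.3557) + 2.046 × 0.3557 = 3.131 mg/L.
DO = 8.05 − 3.131 = 4.919 mg/L.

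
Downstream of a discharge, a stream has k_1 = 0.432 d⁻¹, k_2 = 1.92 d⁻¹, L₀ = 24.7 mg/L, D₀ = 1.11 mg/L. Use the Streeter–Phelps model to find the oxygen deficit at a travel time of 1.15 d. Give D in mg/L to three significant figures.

D ≈ 3.70 mg/L

k_1 L₀/(k_2−k_1) = 0.432×24.7/(1.92−0.432) = 10.67/1.488 = 7.171 mg/L.
e^(−k_1 t) = e^(−0.432×1.150) = 0.6085; e^(−k_2 t) = e^(−1.92×1.150) = 0.1099.
D = 7.171 × (0.6085 − 0.1099) + 1.11 × 0.1099 = 3.575 + 0.1220 = 3.697 mg/L.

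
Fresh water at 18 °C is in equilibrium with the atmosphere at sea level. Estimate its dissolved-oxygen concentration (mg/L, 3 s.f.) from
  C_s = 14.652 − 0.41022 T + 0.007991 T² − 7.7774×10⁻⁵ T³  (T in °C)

C_s ≈ 9.40 mg/L

C_s = 14.652 − 0.41022×18 + 0.007991×18² − 7.7774×10⁻⁵×18³ = 9.404 mg/L.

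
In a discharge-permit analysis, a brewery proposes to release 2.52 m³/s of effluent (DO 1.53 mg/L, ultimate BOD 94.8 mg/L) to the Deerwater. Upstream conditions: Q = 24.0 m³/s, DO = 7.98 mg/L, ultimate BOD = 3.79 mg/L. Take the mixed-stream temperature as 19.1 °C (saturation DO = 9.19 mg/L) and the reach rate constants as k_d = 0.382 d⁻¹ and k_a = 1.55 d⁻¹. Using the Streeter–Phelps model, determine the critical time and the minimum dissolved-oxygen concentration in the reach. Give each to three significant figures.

Mixed DO = (24.0×7.98 + 2.52×1.53)/(24.0+2.52) = 195.4/26.52 = 7.367 mg/L.
Mixed L₀ = (24.0×3.79 + 2.52×94.8)/(26.52) = 329.9/26.52 = 12.44 mg/L.
Initial deficit D₀ = C_s − DO₀ = 9.19 − 7.367 = 1.823 mg/L.
t_c = (1/1.168) ln[(1.55/0.382)(1 − 1.823×1.168/(0.382×12.44))] = 0.8562 × ln(2.239) = 0.6902 d.
D_c = (0.382/1.55) × 12.44 × e^(−0.382×0.6902) = 0.2465 × 12.44 × 0.7682 = 2.355 mg/L.
Minimum DO = 9.19 − 2.355 = 6.835 mg/L.

t_c ≈ 0.690 d; minimum DO ≈ 6.84 mg/L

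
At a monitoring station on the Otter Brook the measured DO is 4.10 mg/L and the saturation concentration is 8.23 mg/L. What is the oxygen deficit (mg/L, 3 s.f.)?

D ≈ 4.13 mg/L

D = C_s − C = 8.23 − 4.10 = 4.13 mg/L.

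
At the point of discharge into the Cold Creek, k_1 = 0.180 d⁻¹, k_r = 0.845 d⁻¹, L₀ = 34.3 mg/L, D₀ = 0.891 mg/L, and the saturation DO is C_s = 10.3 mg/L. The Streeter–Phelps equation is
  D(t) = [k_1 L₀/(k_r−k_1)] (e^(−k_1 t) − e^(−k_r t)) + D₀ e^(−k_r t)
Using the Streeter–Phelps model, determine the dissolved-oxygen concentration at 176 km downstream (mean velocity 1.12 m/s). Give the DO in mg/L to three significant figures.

DO ≈ 5.41 mg/L

Travel time t = x/v = 176 km / (1.12 m/s) = 176000 m / 1.12 m/s = 157100 s = 1.819 d.
k_1 L₀/(k_r−k_1) = 0.180×34.3/(0.845−0.180) = 6.174/0.6650 = 9.284 mg/L.
e^(−k_1 t) = e^(−0.180×1.819) = 0.7208; e^(−k_r t) = e^(−0.845×1.819) = 0.2151.
D = 9.284 × (0.7208 − 0.2151) + 0.891 × 0.2151 = 4.696 + 0.1916 = 4.887 mg/L.
DO = C_s − D = 10.3 − 4.887 = 5.413 mg/L.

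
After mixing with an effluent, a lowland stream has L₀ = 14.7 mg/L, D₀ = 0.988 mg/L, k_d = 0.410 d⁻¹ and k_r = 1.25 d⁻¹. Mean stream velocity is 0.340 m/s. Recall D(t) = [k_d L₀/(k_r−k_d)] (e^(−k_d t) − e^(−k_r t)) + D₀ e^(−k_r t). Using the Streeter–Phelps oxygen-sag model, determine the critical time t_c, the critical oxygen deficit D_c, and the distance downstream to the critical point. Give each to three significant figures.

t_c ≈ 1.15 d; D_c ≈ 3.01 mg/L; x_c ≈ 33.8 km

At the critical point dD/dt = 0, so k_d L₀ e^(−k_d t) = k_r D. Substituting D(t) from the Streeter–Phelps equation and solving for t gives
t_c = ln[(k_r/k_d)(1 − D₀(k_r−k_d)/(k_d L₀))] / (k_r−k_d).
Here k_r−k_d = 0.8400 d⁻¹ and 1 − D₀(k_r−k_d)/(k_d L₀) = 1 − 0.988×0.8400/(0.410×14.7) = 0.8623, so
t_c = ln(3.049 × 0.8623) / 0.8400 = 0.9666 / 0.8400 = 1.151 d.
D_c = (k_d/k_r) L₀ e^(−k_d t_c) = (0.410/1.25) × 14.7 × e^(−0.410×1.151) = 0.3280 × 14.7 × 0.6239 = 3.008 mg/L.
x_c = v t_c = 0.340 m/s × 1.151 d × 86400 s/d = 33800 m ≈ 33.8 km.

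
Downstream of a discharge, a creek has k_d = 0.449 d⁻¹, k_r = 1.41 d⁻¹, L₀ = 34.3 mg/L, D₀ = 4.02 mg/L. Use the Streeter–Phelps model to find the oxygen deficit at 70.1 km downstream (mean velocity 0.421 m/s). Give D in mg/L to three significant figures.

D ≈ 5.95 mg/L

Travel time t = x/v = 70.1 km / (0.421 m/s) = 70100 m / 0.421 m/s = 166500 s = 1.927 d.
k_d L₀/(k_r−k_d) = 0.449×34.3/(1.41−0.449) = 15.40/0.9610 = 16.03 mg/L.
e^(−k_d t) = e^(−0.449×1.927) = 0.4209; e^(−k_r t) = e^(−1.41×1.927) = 0.06605.
D = 16.03 × (0.4209 − 0.06605) + 4.02 × 0.06605 = 5.687 + 0.2655 = 5.953 mg/L.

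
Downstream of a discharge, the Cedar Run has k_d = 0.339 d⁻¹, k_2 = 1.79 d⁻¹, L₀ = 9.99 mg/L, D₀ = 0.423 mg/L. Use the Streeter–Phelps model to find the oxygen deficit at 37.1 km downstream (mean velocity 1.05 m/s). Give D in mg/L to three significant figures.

D ≈ 1.11 mg/L

Travel time t = x/v = 37.1 km / (1.05 m/s) = 37100 m / 1.05 m/s = 35330 s = 0.4090 d.
k_d L₀/(k_2−k_d) = 0.339×9.99/(1.79−0.339) = 3.387/1.451 = 2.334 mg/L.
e^(−k_d t) = e^(−0.339×0.4090) = 0.8705; e^(−k_2 t) = e^(−1.79×0.4090) = 0.4809.
D = 2.334 × (0.8705 − 0.4809) + 0.423 × 0.4809 = 0.9093 + 0.2034 = 1.113 mg/L.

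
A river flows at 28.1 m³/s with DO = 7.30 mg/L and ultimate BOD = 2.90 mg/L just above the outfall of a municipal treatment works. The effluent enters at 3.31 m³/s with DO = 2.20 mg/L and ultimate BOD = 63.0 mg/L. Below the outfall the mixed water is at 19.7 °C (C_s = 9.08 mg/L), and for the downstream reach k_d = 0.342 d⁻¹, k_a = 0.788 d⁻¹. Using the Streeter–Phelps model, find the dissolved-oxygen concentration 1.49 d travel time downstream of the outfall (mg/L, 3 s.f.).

DO ≈ 6.30 mg/L

Mixed DO = (28.1×7.30 + 3.31×2.20)/(28.1+3.31) = 212.4/31.41 = 6.763 mg/L.
Mixed L₀ = (28.1×2.90 + 3.31×63.0)/(31.41) = 290.0/31.41 = 9.233 mg/L.
Initial deficit D₀ = C_s − DO₀ = 9.08 − 6.763 = 2.317 mg/L.
D(1.49) = [0.342×9.233/(0.788−0.342)](e^(−0.342×1.49) − e^(−0.788×1.49)) + 2.317 e^(−0.788×1.49)
= 7.080 × (0.6007 − 0.3091) + 2.317 × 0.3091 = 2.781 mg/L.
DO = 9.08 − 2.781 = 6.299 mg/L.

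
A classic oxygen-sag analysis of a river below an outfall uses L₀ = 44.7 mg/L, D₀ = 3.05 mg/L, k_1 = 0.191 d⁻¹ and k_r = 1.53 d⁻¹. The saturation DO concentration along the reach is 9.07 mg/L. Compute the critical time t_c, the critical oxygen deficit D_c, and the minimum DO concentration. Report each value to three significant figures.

t_c ≈ 1.07 d; D_c ≈ 4.55 mg/L; min DO ≈ 4.52 mg/L

At the critical point dD/dt = 0, so k_1 L₀ e^(−k_1 t) = k_r D. Substituting D(t) from the Streeter–Phelps equation and solving for t gives
t_c = ln[(k_r/k_1)(1 − D₀(k_r−k_1)/(k_1 L₀))] / (k_r−k_1).
Here k_r−k_1 = 1.339 d⁻¹ and 1 − D₀(k_r−k_1)/(k_1 L₀) = 1 − 3.05×1.339/(0.191×44.7) = 0.5217, so
t_c = ln(8.010 × 0.5217) / 1.339 = 1.430 / 1.339 = 1.068 d.
D_c = (k_1/k_r) L₀ e^(−k_1 t_c) = (0.191/1.53) × 44.7 × e^(−0.191×1.068) = 0.1248 × 44.7 × 0.8155 = 4.551 mg/L.
Minimum DO = C_s − D_c = 9.07 − 4.551 = 4.519 mg/L.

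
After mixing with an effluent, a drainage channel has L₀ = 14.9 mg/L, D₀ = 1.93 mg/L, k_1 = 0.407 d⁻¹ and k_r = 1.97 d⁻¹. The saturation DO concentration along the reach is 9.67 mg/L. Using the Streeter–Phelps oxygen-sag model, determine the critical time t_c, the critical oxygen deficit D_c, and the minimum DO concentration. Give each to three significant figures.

With k_r/k_1 = 4.840 and 1 − D₀(k_r−k_1)/(k_1 L₀) = 0.5026,
t_c = ln(4.840 × 0.5026) / (1.97 − 0.407) = ln(2.433) / 1.563 = 0.8889/1.563 = 0.5687 d.
L(t_c) = L₀ e^(−k_1 t_c) = 14.9 × 0.7934 = 11.82 mg/L, and at the critical point k_r D_c = k_1 L, so D_c = (0.407/1.97) × 11.82 = 2.442 mg/L.
Minimum DO = C_s − D_c = 9.67 − 2.442 = 7.228 mg/L.

t_c ≈ 0.569 d; D_c ≈ 2.44 mg/L; min DO ≈ 7.23 mg/L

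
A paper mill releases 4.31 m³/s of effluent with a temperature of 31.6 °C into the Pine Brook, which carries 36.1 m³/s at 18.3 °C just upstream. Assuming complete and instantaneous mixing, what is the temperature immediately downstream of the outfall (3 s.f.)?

19.7 °C

Flow-weighted mixing: C = (Q_r C_r + Q_w C_w)/(Q_r + Q_w)
= (36.1×18.3 + 4.31×31.6)/(36.1 + 4.31) = 796.8/40.41 = 19.72 °C.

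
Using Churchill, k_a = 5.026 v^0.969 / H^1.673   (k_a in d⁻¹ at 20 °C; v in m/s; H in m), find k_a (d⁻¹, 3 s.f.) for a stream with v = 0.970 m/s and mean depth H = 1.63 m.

k_a ≈ 2.15 d⁻¹

k_a = 5.026 × 0.970^0.969 / 1.63^1.673 = 5.026 × 0.9709 / 2.265 = 2.155 d⁻¹.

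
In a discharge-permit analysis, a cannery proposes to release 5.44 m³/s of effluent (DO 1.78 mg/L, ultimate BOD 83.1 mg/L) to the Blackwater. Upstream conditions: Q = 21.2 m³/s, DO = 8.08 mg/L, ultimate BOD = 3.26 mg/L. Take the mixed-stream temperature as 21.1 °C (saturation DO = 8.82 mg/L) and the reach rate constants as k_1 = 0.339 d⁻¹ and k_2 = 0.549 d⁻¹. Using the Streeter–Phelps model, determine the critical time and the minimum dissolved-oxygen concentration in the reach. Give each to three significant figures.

Mixed DO = (21.2×8.08 + 5.44×1.78)/(21.2+5.44) = 181.0/26.64 = 6.794 mg/L.
Mixed L₀ = (21.2×3.26 + 5.44×83.1)/(26.64) = 521.2/26.64 = 19.56 mg/L.
Initial deficit D₀ = C_s − DO₀ = 8.82 − 6.794 = 2.026 mg/L.
t_c = (1/0.2100) ln[(0.549/0.339)(1 − 2.026×0.2100/(0.339×19.56))] = 4.762 × ln(1.516) = 1.980 d.
D_c = (0.339/0.549) × 19.56 × e^(−0.339×1.980) = 0.6175 × 19.56 × 0.5111 = 6.174 mg/L.
Minimum DO = 8.82 − 6.174 = 2.646 mg/L.

t_c ≈ 1.98 d; minimum DO ≈ 2.65 mg/L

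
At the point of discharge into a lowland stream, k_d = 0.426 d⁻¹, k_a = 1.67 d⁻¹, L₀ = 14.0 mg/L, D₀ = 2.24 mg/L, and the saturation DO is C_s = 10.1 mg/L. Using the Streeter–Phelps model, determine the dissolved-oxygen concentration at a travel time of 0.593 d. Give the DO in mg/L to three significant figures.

DO ≈ 7.32 mg/L

k_d L₀/(k_a−k_d) = 0.426×14.0/(1.67−0.426) = 5.964/1.244 = 4.794 mg/L.
e^(−k_d t) = e^(−0.426×0.5930) = 0.7768; e^(−k_a t) = e^(−1.67×0.5930) = 0.3715.
D = 4.794 × (0.7768 − 0.3715) + 2.24 × 0.3715 = 1.943 + 0.8321 = 2.775 mg/L.
DO = C_s − D = 10.1 − 2.775 = 7.325 mg/L.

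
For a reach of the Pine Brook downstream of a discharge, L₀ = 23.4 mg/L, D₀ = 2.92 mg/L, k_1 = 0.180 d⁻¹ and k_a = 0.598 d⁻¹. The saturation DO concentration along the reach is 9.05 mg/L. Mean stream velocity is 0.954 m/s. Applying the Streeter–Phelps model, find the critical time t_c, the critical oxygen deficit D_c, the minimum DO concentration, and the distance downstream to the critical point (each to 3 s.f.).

t_c = [1/(k_a−k_1)] ln[(k_a/k_1)(1 − D₀(k_a−k_1)/(k_1 L₀))]
= [1/(0.598−0.180)] ln[(0.598/0.180)(1 − 2.92×0.4180/(0.180×23.4))]
= (1/0.4180) ln[3.322 × 0.7102] = 2.392 × ln(2.360) = 2.392 × 0.8585 = 2.054 d.
D_c = (k_1/k_a) L₀ e^(−k_1 t_c) = (0.180/0.598) × 23.4 × e^(−0.180×2.054) = 0.3010 × 23.4 × 0.6910 = 4.867 mg/L.
Minimum DO = C_s − D_c = 9.05 − 4.867 = 4.183 mg/L.
x_c = v t_c = 0.954 m/s × 2.054 d × 86400 s/d = 169300 m ≈ 169 km.

t_c ≈ 2.05 d; D_c ≈ 4.87 mg/L; min DO ≈ 4.18 mg/L; x_c ≈ 169 km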